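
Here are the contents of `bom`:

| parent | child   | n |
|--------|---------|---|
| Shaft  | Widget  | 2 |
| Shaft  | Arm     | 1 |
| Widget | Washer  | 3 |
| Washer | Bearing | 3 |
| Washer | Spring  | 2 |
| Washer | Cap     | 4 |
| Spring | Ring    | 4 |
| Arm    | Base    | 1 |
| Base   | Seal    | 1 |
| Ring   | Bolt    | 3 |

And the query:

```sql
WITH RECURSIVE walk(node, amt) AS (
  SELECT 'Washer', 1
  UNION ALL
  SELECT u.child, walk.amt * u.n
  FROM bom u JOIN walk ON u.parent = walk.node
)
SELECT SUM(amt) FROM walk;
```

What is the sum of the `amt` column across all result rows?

Base: (Washer, amt=1).
Iteration 1: components of {Washer} -> Bearing = 1*3 = 3, Cap = 1*4 = 4, Spring = 1*2 = 2.
Iteration 2: components of {Bearing,Cap,Spring} -> Ring = 2*4 = 8.
Iteration 3: components of {Ring} -> Bolt = 8*3 = 24.
Iteration 4: no further components; recursion stops.
SUM(amt) = 1 + 3 + 2 + 4 + 8 + 24 = 42.

42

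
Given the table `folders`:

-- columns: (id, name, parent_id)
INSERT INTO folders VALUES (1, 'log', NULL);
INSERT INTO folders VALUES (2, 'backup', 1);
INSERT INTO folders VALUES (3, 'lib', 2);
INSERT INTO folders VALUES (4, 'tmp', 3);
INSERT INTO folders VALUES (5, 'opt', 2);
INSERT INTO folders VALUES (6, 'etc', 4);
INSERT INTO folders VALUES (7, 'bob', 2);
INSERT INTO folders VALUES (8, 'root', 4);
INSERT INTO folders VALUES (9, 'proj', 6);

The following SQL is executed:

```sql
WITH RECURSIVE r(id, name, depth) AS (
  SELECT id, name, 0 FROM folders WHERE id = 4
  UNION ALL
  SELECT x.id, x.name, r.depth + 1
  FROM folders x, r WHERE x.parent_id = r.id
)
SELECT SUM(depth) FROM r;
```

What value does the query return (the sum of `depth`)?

Base: id=4 (tmp) at depth 0.
Iteration 1: rows with parent_id in {4} -> etc (id 6, depth 1), root (id 8, depth 1).
Iteration 2: rows with parent_id in {6,8} -> proj (id 9, depth 2).
Iteration 3: no rows with parent_id in {9}; recursion stops.
SUM(depth) = 0 + 1 + 1 + 2 = 4.

4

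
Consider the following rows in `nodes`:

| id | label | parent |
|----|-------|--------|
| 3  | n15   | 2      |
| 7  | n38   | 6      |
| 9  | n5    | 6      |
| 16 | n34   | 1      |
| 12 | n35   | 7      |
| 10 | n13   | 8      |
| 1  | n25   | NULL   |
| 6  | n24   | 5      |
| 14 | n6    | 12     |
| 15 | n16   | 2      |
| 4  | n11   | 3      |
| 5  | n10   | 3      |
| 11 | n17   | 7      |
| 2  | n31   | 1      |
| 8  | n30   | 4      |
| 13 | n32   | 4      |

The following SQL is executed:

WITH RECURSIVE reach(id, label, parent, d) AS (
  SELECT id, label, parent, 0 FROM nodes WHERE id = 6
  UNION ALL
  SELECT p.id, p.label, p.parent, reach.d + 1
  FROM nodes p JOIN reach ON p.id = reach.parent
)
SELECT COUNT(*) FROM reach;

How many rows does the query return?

Base: id=6 (n24), parent=5, d 0.
Iteration 1: join on id=5 -> n10 (id 5, parent=3, d 1).
Iteration 2: join on id=3 -> n15 (id 3, parent=2, d 2).
Iteration 3: join on id=2 -> n31 (id 2, parent=1, d 3).
Iteration 4: join on id=1 -> n25 (id 1, parent=NULL, d 4).
Iteration 5: parent is NULL; no match; recursion stops.
Total rows emitted: 5.

5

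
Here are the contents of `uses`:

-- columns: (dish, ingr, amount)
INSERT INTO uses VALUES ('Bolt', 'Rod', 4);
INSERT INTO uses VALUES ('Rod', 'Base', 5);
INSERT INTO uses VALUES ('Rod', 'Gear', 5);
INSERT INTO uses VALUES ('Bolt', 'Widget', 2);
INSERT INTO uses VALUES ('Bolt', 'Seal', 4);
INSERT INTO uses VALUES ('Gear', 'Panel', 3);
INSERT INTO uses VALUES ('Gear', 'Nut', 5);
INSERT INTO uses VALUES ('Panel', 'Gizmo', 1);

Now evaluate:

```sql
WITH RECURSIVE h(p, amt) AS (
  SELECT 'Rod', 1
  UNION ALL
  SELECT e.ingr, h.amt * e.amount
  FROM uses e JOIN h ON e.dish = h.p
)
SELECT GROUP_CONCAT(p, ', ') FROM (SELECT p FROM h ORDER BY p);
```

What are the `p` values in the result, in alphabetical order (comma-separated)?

Base: (Rod, amt=1).
Iteration 1: components of {Rod} -> Base = 1*5 = 5, Gear = 1*5 = 5.
Iteration 2: components of {Base,Gear} -> Nut = 5*5 = 25, Panel = 5*3 = 15.
Iteration 3: components of {Nut,Panel} -> Gizmo = 15*1 = 15.
Iteration 4: no further components; recursion stops.

Base, Gear, Gizmo, Nut, Panel, Rod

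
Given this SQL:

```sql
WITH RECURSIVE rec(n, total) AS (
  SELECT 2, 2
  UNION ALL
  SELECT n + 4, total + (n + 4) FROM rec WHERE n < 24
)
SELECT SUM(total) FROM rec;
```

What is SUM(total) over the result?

280

Base: n=2, total=2.
Iteration 1: 2 < 24 holds -> n = 2 + 4 = 6, total = 2 + 6 = 8.
Iteration 2: 6 < 24 holds -> n = 6 + 4 = 10, total = 8 + 10 = 18.
Iteration 3: 10 < 24 holds -> n = 10 + 4 = 14, total = 18 + 14 = 32.
Iteration 4: 14 < 24 holds -> n = 14 + 4 = 18, total = 32 + 18 = 50.
Iteration 5: 18 < 24 holds -> n = 18 + 4 = 22, total = 50 + 22 = 72.
Iteration 6: 22 < 24 holds -> n = 22 + 4 = 26, total = 72 + 26 = 98.
Iteration 7: 26 < 24 fails; recursion stops.
SUM(total) = 2 + 8 + 18 + 32 + 50 + 72 + 98 = 280.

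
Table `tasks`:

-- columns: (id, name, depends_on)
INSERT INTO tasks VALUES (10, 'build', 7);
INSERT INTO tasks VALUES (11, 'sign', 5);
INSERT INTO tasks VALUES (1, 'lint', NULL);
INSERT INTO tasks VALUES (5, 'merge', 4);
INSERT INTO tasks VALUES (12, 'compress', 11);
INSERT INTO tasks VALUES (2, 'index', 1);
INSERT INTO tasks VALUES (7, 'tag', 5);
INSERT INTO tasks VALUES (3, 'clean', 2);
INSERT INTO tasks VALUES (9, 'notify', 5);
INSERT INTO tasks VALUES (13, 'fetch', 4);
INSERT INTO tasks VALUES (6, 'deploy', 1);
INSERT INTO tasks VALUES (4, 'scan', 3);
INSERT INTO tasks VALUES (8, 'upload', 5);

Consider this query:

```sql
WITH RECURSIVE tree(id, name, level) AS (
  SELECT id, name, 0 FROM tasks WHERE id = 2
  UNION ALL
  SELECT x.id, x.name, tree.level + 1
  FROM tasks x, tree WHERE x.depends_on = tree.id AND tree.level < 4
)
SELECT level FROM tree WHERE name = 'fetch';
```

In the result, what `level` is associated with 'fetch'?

Base: id=2 (index) at level 0.
Iteration 1: rows with depends_on in {2} -> clean (id 3, level 1).
Iteration 2: rows with depends_on in {3} -> scan (id 4, level 2).
Iteration 3: rows with depends_on in {4} -> merge (id 5, level 3), fetch (id 13, level 3).
Iteration 4: rows with depends_on in {5,13} -> tag (id 7, level 4), upload (id 8, level 4), notify (id 9, level 4), sign (id 11, level 4).
Iteration 5: level < 4 fails for all current rows; recursion stops.

3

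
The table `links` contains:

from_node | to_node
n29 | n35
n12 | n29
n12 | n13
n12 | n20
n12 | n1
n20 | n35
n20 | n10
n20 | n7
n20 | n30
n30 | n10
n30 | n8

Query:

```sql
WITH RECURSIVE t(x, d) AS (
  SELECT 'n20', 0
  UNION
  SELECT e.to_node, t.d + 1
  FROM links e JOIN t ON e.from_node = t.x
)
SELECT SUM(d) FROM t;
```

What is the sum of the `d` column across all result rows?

Base: (n20, d=0).
Iteration 1: edges from {n20} -> (n10, d=1), (n30, d=1), (n35, d=1), (n7, d=1).
Iteration 2: edges from {n10,n30,n35,n7} -> (n10, d=2), (n8, d=2).
Iteration 3: no outgoing edges from {n10,n8}; recursion stops.
SUM(d) = 0 + 1 + 1 + 1 + 1 + 2 + 2 = 8.

8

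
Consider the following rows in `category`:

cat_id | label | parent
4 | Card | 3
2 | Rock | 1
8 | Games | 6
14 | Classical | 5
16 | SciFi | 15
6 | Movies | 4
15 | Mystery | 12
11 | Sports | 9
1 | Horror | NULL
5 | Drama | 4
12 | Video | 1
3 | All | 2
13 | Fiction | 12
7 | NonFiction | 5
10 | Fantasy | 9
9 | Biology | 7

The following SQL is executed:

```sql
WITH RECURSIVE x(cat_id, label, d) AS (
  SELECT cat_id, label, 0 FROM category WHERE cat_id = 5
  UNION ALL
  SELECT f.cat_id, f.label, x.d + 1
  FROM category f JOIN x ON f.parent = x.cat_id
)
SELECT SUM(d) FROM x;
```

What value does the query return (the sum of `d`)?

Base: cat_id=5 (Drama) at d 0.
Iteration 1: rows with parent in {5} -> NonFiction (id 7, d 1), Classical (id 14, d 1).
Iteration 2: rows with parent in {7,14} -> Biology (id 9, d 2).
Iteration 3: rows with parent in {9} -> Fantasy (id 10, d 3), Sports (id 11, d 3).
Iteration 4: no rows with parent in {10,11}; recursion stops.
SUM(d) = 0 + 1 + 1 + 2 + 3 + 3 = 10.

10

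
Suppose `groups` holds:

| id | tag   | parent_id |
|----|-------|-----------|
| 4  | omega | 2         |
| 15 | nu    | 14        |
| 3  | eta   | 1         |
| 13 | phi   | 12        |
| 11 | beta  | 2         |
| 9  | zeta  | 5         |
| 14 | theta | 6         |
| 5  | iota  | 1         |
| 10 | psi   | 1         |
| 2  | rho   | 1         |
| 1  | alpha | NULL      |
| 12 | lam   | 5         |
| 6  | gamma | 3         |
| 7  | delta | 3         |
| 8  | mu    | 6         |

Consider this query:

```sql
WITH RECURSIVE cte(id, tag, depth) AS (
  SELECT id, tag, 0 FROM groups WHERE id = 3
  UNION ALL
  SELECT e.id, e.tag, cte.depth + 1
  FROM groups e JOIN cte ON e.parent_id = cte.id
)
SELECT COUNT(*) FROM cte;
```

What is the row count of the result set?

6

Base: id=3 (eta) at depth 0.
Iteration 1: rows with parent_id in {3} -> gamma (id 6, depth 1), delta (id 7, depth 1).
Iteration 2: rows with parent_id in {6,7} -> mu (id 8, depth 2), theta (id 14, depth 2).
Iteration 3: rows with parent_id in {8,14} -> nu (id 15, depth 3).
Iteration 4: no rows with parent_id in {15}; recursion stops.
Total rows emitted: 6.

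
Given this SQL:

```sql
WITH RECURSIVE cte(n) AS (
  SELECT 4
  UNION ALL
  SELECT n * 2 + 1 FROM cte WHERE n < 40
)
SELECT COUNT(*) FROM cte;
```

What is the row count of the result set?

Base: n=4.
Iteration 1: 4 < 40 holds -> n = 4 * 2 + 1 = 9.
Iteration 2: 9 < 40 holds -> n = 9 * 2 + 1 = 19.
Iteration 3: 19 < 40 holds -> n = 19 * 2 + 1 = 39.
Iteration 4: 39 < 40 holds -> n = 39 * 2 + 1 = 79.
Iteration 5: 79 < 40 fails; recursion stops.
Total rows emitted: 5.

5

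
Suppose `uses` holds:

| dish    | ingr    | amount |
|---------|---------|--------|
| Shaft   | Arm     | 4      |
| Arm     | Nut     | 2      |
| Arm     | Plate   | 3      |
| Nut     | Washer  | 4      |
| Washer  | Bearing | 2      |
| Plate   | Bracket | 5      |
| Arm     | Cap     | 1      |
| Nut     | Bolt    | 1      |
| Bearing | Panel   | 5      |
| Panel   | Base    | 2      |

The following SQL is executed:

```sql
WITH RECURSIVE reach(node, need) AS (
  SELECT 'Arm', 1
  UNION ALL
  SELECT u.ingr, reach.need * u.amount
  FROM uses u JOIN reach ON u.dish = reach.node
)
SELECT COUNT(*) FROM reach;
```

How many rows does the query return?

10

Base: (Arm, need=1).
Iteration 1: components of {Arm} -> Cap = 1*1 = 1, Nut = 1*2 = 2, Plate = 1*3 = 3.
Iteration 2: components of {Cap,Nut,Plate} -> Bolt = 2*1 = 2, Bracket = 3*5 = 15, Washer = 2*4 = 8.
Iteration 3: components of {Bolt,Bracket,Washer} -> Bearing = 8*2 = 16.
Iteration 4: components of {Bearing} -> Panel = 16*5 = 80.
Iteration 5: components of {Panel} -> Base = 80*2 = 160.
Iteration 6: no further components; recursion stops.
Total rows emitted: 10.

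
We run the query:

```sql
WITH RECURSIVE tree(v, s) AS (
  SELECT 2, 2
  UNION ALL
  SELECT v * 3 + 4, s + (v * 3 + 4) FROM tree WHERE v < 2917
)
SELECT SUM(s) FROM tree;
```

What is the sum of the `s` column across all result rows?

19592

Base: v=2, s=2.
Iteration 1: 2 < 2917 holds -> v = 2 * 3 + 4 = 10, s = 2 + 10 = 12.
Iteration 2: 10 < 2917 holds -> v = 10 * 3 + 4 = 34, s = 12 + 34 = 46.
Iteration 3: 34 < 2917 holds -> v = 34 * 3 + 4 = 106, s = 46 + 106 = 152.
Iteration 4: 106 < 2917 holds -> v = 106 * 3 + 4 = 322, s = 152 + 322 = 474.
Iteration 5: 322 < 2917 holds -> v = 322 * 3 + 4 = 970, s = 474 + 970 = 1444.
Iteration 6: 970 < 2917 holds -> v = 970 * 3 + 4 = 2914, s = 1444 + 2914 = 4358.
Iteration 7: 2914 < 2917 holds -> v = 2914 * 3 + 4 = 8746, s = 4358 + 8746 = 13104.
Iteration 8: 8746 < 2917 fails; recursion stops.
SUM(s) = 2 + 12 + 46 + 152 + 474 + 1444 + 4358 + 13104 = 19592.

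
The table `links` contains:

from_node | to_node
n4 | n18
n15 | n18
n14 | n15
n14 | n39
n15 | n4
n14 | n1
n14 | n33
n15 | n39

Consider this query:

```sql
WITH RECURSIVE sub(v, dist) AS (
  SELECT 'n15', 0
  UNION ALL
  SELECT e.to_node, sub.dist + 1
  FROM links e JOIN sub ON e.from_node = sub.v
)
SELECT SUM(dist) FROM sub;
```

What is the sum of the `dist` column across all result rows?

5

Base: (n15, dist=0).
Iteration 1: edges from {n15} -> (n18, dist=1), (n39, dist=1), (n4, dist=1).
Iteration 2: edges from {n18,n39,n4} -> (n18, dist=2).
Iteration 3: no outgoing edges from {n18}; recursion stops.
SUM(dist) = 0 + 1 + 1 + 1 + 2 = 5.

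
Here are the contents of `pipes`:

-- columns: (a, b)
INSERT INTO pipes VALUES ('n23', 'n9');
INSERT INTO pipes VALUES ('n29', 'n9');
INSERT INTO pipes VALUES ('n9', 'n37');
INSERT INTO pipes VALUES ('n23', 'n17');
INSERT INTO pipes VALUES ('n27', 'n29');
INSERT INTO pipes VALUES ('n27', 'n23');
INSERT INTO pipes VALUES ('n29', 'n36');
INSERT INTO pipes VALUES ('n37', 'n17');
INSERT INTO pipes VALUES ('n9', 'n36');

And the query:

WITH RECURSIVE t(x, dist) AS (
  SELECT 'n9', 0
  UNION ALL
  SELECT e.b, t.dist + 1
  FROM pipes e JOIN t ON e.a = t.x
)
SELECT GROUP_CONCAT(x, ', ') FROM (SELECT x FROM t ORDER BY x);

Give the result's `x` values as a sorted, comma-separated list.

Base: (n9, dist=0).
Iteration 1: edges from {n9} -> (n36, dist=1), (n37, dist=1).
Iteration 2: edges from {n36,n37} -> (n17, dist=2).
Iteration 3: no outgoing edges from {n17}; recursion stops.

n17, n36, n37, n9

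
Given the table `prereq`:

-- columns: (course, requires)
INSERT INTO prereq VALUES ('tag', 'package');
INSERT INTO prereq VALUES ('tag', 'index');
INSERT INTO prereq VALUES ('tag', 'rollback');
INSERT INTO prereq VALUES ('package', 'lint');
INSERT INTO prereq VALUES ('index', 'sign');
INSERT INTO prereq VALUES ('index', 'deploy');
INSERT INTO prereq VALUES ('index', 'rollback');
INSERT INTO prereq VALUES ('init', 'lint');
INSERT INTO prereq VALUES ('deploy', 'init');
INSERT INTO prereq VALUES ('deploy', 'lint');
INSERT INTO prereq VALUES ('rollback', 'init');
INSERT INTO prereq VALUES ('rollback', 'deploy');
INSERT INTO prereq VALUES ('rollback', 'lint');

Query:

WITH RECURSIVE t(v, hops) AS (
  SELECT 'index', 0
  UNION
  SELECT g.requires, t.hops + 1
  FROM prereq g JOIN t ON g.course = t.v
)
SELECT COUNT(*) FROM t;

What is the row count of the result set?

Base: (index, hops=0).
Iteration 1: edges from {index} -> (deploy, hops=1), (rollback, hops=1), (sign, hops=1).
Iteration 2: edges from {deploy,rollback,sign} -> (deploy, hops=2), (init, hops=2), (lint, hops=2). [UNION drops 2 duplicate row(s)]
Iteration 3: edges from {deploy,init,lint} -> (init, hops=3), (lint, hops=3). [UNION drops 1 duplicate row(s)]
Iteration 4: edges from {init,lint} -> (lint, hops=4).
Iteration 5: no outgoing edges from {lint}; recursion stops.
Total rows emitted: 10.

10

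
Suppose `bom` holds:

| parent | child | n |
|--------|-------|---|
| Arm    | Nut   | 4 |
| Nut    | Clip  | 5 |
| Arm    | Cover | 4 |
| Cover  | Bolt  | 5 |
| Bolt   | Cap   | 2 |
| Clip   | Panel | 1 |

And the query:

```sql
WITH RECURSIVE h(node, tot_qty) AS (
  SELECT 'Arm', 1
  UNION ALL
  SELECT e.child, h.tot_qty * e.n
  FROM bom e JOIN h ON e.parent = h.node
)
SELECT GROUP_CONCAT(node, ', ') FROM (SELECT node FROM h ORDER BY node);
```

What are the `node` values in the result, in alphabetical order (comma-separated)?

Base: (Arm, tot_qty=1).
Iteration 1: components of {Arm} -> Cover = 1*4 = 4, Nut = 1*4 = 4.
Iteration 2: components of {Cover,Nut} -> Bolt = 4*5 = 20, Clip = 4*5 = 20.
Iteration 3: components of {Bolt,Clip} -> Cap = 20*2 = 40, Panel = 20*1 = 20.
Iteration 4: no further components; recursion stops.

Arm, Bolt, Cap, Clip, Cover, Nut, Panel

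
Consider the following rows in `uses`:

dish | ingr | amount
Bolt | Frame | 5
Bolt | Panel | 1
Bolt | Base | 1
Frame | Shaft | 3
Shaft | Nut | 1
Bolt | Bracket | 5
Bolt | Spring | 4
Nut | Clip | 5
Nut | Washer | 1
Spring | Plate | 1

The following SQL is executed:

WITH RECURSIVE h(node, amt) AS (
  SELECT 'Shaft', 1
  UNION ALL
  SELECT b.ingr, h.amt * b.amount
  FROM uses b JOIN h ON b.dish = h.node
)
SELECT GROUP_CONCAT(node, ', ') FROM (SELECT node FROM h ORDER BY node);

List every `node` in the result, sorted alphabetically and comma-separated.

Base: (Shaft, amt=1).
Iteration 1: components of {Shaft} -> Nut = 1*1 = 1.
Iteration 2: components of {Nut} -> Clip = 1*5 = 5, Washer = 1*1 = 1.
Iteration 3: no further components; recursion stops.

Clip, Nut, Shaft, Washer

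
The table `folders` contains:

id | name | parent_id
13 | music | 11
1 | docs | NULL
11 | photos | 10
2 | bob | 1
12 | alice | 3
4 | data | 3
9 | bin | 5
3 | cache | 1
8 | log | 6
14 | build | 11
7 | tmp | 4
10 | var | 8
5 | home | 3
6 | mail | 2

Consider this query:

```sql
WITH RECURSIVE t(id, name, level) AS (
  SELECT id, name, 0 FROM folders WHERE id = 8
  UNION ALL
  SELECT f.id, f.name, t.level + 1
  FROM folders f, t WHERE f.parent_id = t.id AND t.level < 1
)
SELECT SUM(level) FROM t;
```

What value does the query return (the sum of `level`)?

Base: id=8 (log) at level 0.
Iteration 1: rows with parent_id in {8} -> var (id 10, level 1).
Iteration 2: level < 1 fails for all current rows; recursion stops.
SUM(level) = 0 + 1 = 1.

1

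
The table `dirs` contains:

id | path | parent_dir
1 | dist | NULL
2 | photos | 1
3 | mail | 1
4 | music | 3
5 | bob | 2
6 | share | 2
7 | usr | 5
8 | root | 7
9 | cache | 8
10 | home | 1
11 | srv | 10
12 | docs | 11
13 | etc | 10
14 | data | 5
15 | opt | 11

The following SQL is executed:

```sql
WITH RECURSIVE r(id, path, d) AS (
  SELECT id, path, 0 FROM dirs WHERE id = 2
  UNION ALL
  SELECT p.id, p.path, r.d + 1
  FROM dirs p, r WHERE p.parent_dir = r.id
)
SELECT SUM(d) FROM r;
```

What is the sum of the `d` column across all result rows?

Base: id=2 (photos) at d 0.
Iteration 1: rows with parent_dir in {2} -> bob (id 5, d 1), share (id 6, d 1).
Iteration 2: rows with parent_dir in {5,6} -> usr (id 7, d 2), data (id 14, d 2).
Iteration 3: rows with parent_dir in {7,14} -> root (id 8, d 3).
Iteration 4: rows with parent_dir in {8} -> cache (id 9, d 4).
Iteration 5: no rows with parent_dir in {9}; recursion stops.
SUM(d) = 0 + 1 + 1 + 2 + 2 + 3 + 4 = 13.

13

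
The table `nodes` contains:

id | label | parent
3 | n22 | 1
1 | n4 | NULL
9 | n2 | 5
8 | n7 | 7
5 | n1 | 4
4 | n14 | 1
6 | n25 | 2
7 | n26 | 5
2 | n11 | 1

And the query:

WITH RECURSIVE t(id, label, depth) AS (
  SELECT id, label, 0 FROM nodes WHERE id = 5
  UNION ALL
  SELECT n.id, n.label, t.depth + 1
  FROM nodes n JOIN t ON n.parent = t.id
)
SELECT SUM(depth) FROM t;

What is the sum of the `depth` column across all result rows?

4

Base: id=5 (n1) at depth 0.
Iteration 1: rows with parent in {5} -> n26 (id 7, depth 1), n2 (id 9, depth 1).
Iteration 2: rows with parent in {7,9} -> n7 (id 8, depth 2).
Iteration 3: no rows with parent in {8}; recursion stops.
SUM(depth) = 0 + 1 + 1 + 2 = 4.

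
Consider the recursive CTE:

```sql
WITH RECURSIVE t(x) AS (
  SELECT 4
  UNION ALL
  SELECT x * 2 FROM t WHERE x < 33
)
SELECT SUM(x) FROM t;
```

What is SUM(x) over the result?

Base: x=4.
Iteration 1: 4 < 33 holds -> x = 4 * 2 = 8.
Iteration 2: 8 < 33 holds -> x = 8 * 2 = 16.
Iteration 3: 16 < 33 holds -> x = 16 * 2 = 32.
Iteration 4: 32 < 33 holds -> x = 32 * 2 = 64.
Iteration 5: 64 < 33 fails; recursion stops.
SUM(x) = 4 + 8 + 16 + 32 + 64 = 124.

124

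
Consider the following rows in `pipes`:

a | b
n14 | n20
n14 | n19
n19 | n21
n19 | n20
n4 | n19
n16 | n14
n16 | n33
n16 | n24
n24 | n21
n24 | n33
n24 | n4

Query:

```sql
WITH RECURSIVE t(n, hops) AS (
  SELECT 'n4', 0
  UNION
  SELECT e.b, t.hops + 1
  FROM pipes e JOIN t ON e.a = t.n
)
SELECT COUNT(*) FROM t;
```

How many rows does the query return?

4

Base: (n4, hops=0).
Iteration 1: edges from {n4} -> (n19, hops=1).
Iteration 2: edges from {n19} -> (n20, hops=2), (n21, hops=2).
Iteration 3: no outgoing edges from {n20,n21}; recursion stops.
Total rows emitted: 4.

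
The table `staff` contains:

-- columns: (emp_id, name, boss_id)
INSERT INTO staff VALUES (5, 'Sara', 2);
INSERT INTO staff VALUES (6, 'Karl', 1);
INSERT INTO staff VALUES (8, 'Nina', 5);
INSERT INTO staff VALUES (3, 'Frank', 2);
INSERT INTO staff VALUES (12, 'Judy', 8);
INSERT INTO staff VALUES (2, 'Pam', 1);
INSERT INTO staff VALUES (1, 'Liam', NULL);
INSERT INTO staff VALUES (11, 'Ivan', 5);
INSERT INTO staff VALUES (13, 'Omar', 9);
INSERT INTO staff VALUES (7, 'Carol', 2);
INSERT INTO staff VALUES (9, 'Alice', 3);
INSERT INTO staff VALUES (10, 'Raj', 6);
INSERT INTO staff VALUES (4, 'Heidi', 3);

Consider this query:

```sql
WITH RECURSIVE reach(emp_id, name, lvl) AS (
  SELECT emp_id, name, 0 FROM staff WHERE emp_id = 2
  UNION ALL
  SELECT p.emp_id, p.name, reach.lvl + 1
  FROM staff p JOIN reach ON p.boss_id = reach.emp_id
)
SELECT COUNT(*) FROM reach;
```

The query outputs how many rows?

10

Base: emp_id=2 (Pam) at lvl 0.
Iteration 1: rows with boss_id in {2} -> Frank (id 3, lvl 1), Sara (id 5, lvl 1), Carol (id 7, lvl 1).
Iteration 2: rows with boss_id in {3,5,7} -> Heidi (id 4, lvl 2), Nina (id 8, lvl 2), Alice (id 9, lvl 2), Ivan (id 11, lvl 2).
Iteration 3: rows with boss_id in {4,8,9,11} -> Judy (id 12, lvl 3), Omar (id 13, lvl 3).
Iteration 4: no rows with boss_id in {12,13}; recursion stops.
Total rows emitted: 10.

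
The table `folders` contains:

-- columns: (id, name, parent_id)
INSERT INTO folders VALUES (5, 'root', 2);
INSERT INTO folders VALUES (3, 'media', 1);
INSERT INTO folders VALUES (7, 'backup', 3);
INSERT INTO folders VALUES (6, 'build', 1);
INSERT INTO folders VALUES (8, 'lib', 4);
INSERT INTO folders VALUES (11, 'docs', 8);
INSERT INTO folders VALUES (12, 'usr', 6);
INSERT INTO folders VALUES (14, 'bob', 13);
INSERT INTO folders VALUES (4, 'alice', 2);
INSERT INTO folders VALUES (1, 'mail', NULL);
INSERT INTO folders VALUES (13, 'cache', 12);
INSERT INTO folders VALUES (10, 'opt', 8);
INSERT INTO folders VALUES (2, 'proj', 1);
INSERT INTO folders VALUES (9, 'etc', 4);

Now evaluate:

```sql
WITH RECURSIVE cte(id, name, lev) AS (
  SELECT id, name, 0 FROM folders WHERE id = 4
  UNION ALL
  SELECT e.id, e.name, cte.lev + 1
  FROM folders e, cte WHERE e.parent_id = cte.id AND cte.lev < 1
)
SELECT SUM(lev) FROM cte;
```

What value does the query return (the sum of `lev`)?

2

Base: id=4 (alice) at lev 0.
Iteration 1: rows with parent_id in {4} -> lib (id 8, lev 1), etc (id 9, lev 1).
Iteration 2: lev < 1 fails for all current rows; recursion stops.
SUM(lev) = 0 + 1 + 1 = 2.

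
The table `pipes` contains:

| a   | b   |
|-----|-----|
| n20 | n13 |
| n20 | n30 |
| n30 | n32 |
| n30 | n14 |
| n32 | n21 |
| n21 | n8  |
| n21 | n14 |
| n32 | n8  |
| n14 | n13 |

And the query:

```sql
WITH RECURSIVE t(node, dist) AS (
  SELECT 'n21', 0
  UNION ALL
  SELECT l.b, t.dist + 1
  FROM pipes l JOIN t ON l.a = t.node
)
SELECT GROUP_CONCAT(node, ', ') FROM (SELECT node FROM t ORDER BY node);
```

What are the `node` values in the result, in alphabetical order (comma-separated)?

Base: (n21, dist=0).
Iteration 1: edges from {n21} -> (n14, dist=1), (n8, dist=1).
Iteration 2: edges from {n14,n8} -> (n13, dist=2).
Iteration 3: no outgoing edges from {n13}; recursion stops.

n13, n14, n21, n8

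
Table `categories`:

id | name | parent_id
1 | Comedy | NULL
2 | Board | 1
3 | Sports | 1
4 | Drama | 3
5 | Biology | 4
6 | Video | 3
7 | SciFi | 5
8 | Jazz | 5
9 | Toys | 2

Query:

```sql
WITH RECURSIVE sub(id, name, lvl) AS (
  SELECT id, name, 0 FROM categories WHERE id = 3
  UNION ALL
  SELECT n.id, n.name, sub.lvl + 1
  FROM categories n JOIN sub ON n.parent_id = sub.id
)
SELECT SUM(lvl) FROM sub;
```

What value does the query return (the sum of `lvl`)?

10

Base: id=3 (Sports) at lvl 0.
Iteration 1: rows with parent_id in {3} -> Drama (id 4, lvl 1), Video (id 6, lvl 1).
Iteration 2: rows with parent_id in {4,6} -> Biology (id 5, lvl 2).
Iteration 3: rows with parent_id in {5} -> SciFi (id 7, lvl 3), Jazz (id 8, lvl 3).
Iteration 4: no rows with parent_id in {7,8}; recursion stops.
SUM(lvl) = 0 + 1 + 1 + 2 + 3 + 3 = 10.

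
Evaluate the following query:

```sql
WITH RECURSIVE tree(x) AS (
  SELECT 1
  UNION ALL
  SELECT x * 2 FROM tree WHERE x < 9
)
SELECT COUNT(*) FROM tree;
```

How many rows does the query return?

5

Base: x=1.
Iteration 1: 1 < 9 holds -> x = 1 * 2 = 2.
Iteration 2: 2 < 9 holds -> x = 2 * 2 = 4.
Iteration 3: 4 < 9 holds -> x = 4 * 2 = 8.
Iteration 4: 8 < 9 holds -> x = 8 * 2 = 16.
Iteration 5: 16 < 9 fails; recursion stops.
Total rows emitted: 5.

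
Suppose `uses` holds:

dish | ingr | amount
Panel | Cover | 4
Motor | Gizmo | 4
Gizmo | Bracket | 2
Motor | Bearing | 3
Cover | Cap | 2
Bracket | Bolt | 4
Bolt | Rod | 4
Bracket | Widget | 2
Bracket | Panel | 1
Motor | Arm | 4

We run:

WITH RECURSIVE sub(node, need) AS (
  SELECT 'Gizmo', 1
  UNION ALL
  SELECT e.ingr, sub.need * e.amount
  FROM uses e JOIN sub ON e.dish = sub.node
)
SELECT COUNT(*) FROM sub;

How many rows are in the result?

8

Base: (Gizmo, need=1).
Iteration 1: components of {Gizmo} -> Bracket = 1*2 = 2.
Iteration 2: components of {Bracket} -> Bolt = 2*4 = 8, Panel = 2*1 = 2, Widget = 2*2 = 4.
Iteration 3: components of {Bolt,Panel,Widget} -> Cover = 2*4 = 8, Rod = 8*4 = 32.
Iteration 4: components of {Cover,Rod} -> Cap = 8*2 = 16.
Iteration 5: no further components; recursion stops.
Total rows emitted: 8.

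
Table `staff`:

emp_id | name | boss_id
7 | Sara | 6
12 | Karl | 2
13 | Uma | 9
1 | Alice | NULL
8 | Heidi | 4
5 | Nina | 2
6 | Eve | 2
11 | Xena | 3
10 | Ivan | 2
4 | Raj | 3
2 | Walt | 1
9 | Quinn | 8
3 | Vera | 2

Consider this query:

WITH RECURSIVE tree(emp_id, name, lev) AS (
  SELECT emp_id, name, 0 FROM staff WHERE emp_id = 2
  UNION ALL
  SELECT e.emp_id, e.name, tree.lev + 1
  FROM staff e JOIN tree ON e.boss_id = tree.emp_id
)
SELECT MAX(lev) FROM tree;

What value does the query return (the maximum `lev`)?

5

Base: emp_id=2 (Walt) at lev 0.
Iteration 1: rows with boss_id in {2} -> Vera (id 3, lev 1), Nina (id 5, lev 1), Eve (id 6, lev 1), Ivan (id 10, lev 1), Karl (id 12, lev 1).
Iteration 2: rows with boss_id in {3,5,6,10,12} -> Raj (id 4, lev 2), Sara (id 7, lev 2), Xena (id 11, lev 2).
Iteration 3: rows with boss_id in {4,7,11} -> Heidi (id 8, lev 3).
Iteration 4: rows with boss_id in {8} -> Quinn (id 9, lev 4).
Iteration 5: rows with boss_id in {9} -> Uma (id 13, lev 5).
Iteration 6: no rows with boss_id in {13}; recursion stops.
lev values: 0, 1, 1, 1, 1, 1, 2, 2, 2, 3, 4, 5; the maximum is 5.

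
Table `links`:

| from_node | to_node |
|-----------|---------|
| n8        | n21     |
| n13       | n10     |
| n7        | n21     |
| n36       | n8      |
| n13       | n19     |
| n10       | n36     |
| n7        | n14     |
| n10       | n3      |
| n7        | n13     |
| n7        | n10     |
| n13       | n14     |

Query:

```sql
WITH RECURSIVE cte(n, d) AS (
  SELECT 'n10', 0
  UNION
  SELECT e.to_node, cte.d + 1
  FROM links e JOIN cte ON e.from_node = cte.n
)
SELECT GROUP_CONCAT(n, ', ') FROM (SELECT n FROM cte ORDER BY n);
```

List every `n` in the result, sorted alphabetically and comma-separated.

n10, n21, n3, n36, n8

Base: (n10, d=0).
Iteration 1: edges from {n10} -> (n3, d=1), (n36, d=1).
Iteration 2: edges from {n3,n36} -> (n8, d=2).
Iteration 3: edges from {n8} -> (n21, d=3).
Iteration 4: no outgoing edges from {n21}; recursion stops.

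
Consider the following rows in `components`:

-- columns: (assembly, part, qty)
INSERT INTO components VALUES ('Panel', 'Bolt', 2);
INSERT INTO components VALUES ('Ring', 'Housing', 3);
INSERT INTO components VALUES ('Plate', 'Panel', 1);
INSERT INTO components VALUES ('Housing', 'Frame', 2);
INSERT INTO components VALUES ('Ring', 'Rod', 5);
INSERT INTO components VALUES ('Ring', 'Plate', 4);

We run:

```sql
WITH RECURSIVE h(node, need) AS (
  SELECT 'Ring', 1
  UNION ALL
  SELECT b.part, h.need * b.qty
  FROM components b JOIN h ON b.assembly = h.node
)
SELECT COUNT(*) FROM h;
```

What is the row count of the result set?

Base: (Ring, need=1).
Iteration 1: components of {Ring} -> Housing = 1*3 = 3, Plate = 1*4 = 4, Rod = 1*5 = 5.
Iteration 2: components of {Housing,Plate,Rod} -> Frame = 3*2 = 6, Panel = 4*1 = 4.
Iteration 3: components of {Frame,Panel} -> Bolt = 4*2 = 8.
Iteration 4: no further components; recursion stops.
Total rows emitted: 7.

7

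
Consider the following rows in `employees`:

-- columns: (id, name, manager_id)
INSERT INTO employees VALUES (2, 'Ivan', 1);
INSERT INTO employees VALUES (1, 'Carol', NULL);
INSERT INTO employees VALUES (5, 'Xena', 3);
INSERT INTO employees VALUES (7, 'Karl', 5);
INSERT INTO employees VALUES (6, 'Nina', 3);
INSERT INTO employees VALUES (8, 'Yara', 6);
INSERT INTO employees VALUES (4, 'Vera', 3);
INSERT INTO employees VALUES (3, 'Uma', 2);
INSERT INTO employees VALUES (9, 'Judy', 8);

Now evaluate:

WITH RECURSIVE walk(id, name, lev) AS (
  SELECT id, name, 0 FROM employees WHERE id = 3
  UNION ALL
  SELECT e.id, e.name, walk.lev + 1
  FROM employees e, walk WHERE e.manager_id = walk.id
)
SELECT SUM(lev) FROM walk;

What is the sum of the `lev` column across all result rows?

Base: id=3 (Uma) at lev 0.
Iteration 1: rows with manager_id in {3} -> Vera (id 4, lev 1), Xena (id 5, lev 1), Nina (id 6, lev 1).
Iteration 2: rows with manager_id in {4,5,6} -> Karl (id 7, lev 2), Yara (id 8, lev 2).
Iteration 3: rows with manager_id in {7,8} -> Judy (id 9, lev 3).
Iteration 4: no rows with manager_id in {9}; recursion stops.
SUM(lev) = 0 + 1 + 1 + 1 + 2 + 2 + 3 = 10.

10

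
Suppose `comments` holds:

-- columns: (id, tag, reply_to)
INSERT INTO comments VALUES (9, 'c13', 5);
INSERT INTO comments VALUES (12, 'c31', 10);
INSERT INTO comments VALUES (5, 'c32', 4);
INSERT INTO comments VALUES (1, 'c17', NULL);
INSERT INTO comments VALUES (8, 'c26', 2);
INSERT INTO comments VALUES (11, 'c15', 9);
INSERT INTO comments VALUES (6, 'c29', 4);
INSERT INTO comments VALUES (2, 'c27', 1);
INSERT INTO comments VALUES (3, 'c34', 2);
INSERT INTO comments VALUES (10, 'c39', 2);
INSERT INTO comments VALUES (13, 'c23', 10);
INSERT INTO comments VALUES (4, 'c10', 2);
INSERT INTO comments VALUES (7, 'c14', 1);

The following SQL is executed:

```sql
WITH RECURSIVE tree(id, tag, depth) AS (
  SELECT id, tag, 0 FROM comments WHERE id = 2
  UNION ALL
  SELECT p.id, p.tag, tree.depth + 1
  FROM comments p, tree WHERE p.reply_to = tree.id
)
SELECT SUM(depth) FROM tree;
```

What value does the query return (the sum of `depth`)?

19

Base: id=2 (c27) at depth 0.
Iteration 1: rows with reply_to in {2} -> c34 (id 3, depth 1), c10 (id 4, depth 1), c26 (id 8, depth 1), c39 (id 10, depth 1).
Iteration 2: rows with reply_to in {3,4,8,10} -> c32 (id 5, depth 2), c29 (id 6, depth 2), c31 (id 12, depth 2), c23 (id 13, depth 2).
Iteration 3: rows with reply_to in {5,6,12,13} -> c13 (id 9, depth 3).
Iteration 4: rows with reply_to in {9} -> c15 (id 11, depth 4).
Iteration 5: no rows with reply_to in {11}; recursion stops.
SUM(depth) = 0 + 1 + 1 + 1 + 1 + 2 + 2 + 2 + 2 + 3 + 4 = 19.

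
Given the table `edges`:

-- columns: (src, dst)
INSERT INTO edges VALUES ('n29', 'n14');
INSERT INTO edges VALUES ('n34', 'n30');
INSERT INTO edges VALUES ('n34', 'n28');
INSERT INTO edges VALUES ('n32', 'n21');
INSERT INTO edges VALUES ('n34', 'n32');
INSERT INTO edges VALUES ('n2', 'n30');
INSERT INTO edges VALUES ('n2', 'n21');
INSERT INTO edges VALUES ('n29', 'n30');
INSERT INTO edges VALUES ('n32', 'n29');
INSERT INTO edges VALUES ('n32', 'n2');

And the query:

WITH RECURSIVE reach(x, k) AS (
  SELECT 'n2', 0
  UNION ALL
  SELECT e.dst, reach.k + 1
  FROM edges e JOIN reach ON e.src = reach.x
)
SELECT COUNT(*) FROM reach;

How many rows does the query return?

3

Base: (n2, k=0).
Iteration 1: edges from {n2} -> (n21, k=1), (n30, k=1).
Iteration 2: no outgoing edges from {n21,n30}; recursion stops.
Total rows emitted: 3.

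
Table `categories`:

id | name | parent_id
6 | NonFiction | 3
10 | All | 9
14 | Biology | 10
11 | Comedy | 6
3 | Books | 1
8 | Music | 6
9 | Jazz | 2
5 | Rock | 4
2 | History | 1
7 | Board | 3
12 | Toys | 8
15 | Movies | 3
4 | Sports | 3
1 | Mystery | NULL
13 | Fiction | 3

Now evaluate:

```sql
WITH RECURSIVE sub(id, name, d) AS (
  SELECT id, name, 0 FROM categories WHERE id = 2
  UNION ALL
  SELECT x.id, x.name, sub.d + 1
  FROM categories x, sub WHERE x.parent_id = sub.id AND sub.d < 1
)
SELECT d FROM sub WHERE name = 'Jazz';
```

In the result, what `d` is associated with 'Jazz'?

Base: id=2 (History) at d 0.
Iteration 1: rows with parent_id in {2} -> Jazz (id 9, d 1).
Iteration 2: d < 1 fails for all current rows; recursion stops.

1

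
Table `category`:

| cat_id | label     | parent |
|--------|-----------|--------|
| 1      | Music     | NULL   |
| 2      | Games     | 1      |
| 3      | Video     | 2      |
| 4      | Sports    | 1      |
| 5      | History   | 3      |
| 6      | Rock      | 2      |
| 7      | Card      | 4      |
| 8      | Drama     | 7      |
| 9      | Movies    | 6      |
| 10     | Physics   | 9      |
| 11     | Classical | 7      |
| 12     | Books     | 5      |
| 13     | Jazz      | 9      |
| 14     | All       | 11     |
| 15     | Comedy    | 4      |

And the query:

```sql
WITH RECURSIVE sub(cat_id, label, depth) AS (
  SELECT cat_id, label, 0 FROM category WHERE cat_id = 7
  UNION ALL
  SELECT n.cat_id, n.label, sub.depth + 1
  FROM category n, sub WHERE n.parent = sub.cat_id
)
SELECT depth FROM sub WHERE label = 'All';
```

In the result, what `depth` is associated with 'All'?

Base: cat_id=7 (Card) at depth 0.
Iteration 1: rows with parent in {7} -> Drama (id 8, depth 1), Classical (id 11, depth 1).
Iteration 2: rows with parent in {8,11} -> All (id 14, depth 2).
Iteration 3: no rows with parent in {14}; recursion stops.

2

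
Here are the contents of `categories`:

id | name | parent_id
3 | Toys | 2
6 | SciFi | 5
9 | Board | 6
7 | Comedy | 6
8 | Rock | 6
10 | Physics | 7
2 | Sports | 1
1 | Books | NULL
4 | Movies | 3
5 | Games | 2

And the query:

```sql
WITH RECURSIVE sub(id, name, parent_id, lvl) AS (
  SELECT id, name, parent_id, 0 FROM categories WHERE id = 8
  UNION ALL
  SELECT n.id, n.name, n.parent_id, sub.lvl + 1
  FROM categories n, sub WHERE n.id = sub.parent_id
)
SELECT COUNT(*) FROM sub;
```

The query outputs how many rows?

5

Base: id=8 (Rock), parent_id=6, lvl 0.
Iteration 1: join on id=6 -> SciFi (id 6, parent_id=5, lvl 1).
Iteration 2: join on id=5 -> Games (id 5, parent_id=2, lvl 2).
Iteration 3: join on id=2 -> Sports (id 2, parent_id=1, lvl 3).
Iteration 4: join on id=1 -> Books (id 1, parent_id=NULL, lvl 4).
Iteration 5: parent_id is NULL; no match; recursion stops.
Total rows emitted: 5.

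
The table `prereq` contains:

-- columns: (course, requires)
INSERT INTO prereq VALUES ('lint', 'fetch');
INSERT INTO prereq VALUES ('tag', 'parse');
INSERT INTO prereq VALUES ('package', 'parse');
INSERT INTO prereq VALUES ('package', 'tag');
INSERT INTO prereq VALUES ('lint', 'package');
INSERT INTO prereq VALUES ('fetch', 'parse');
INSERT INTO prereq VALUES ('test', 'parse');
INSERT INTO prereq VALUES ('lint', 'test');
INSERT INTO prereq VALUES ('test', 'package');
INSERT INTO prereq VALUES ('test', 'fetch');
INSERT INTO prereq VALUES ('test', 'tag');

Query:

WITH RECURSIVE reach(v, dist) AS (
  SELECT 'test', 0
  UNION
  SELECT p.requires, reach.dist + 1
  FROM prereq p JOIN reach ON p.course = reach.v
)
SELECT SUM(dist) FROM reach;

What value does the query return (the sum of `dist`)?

11

Base: (test, dist=0).
Iteration 1: edges from {test} -> (fetch, dist=1), (package, dist=1), (parse, dist=1), (tag, dist=1).
Iteration 2: edges from {fetch,package,parse,tag} -> (parse, dist=2), (tag, dist=2). [UNION drops 2 duplicate row(s)]
Iteration 3: edges from {parse,tag} -> (parse, dist=3).
Iteration 4: no outgoing edges from {parse}; recursion stops.
SUM(dist) = 0 + 1 + 1 + 1 + 1 + 2 + 2 + 3 = 11.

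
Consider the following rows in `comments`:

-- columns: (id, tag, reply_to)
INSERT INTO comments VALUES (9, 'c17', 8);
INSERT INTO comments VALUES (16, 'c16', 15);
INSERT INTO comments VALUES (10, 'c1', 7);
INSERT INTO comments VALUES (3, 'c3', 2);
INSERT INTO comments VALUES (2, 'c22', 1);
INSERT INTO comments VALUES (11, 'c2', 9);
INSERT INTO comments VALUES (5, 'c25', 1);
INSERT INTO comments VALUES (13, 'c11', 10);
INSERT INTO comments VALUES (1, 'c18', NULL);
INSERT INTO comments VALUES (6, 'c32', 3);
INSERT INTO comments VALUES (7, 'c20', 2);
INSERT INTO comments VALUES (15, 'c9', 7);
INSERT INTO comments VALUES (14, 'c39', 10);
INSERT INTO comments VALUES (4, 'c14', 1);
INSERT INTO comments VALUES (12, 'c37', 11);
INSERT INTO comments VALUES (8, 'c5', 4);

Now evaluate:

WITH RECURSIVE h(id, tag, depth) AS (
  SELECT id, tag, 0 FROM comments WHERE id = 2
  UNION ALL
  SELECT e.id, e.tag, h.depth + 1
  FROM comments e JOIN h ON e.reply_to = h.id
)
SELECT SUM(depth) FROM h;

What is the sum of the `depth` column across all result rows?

17

Base: id=2 (c22) at depth 0.
Iteration 1: rows with reply_to in {2} -> c3 (id 3, depth 1), c20 (id 7, depth 1).
Iteration 2: rows with reply_to in {3,7} -> c32 (id 6, depth 2), c1 (id 10, depth 2), c9 (id 15, depth 2).
Iteration 3: rows with reply_to in {6,10,15} -> c11 (id 13, depth 3), c39 (id 14, depth 3), c16 (id 16, depth 3).
Iteration 4: no rows with reply_to in {13,14,16}; recursion stops.
SUM(depth) = 0 + 1 + 1 + 2 + 2 + 2 + 3 + 3 + 3 = 17.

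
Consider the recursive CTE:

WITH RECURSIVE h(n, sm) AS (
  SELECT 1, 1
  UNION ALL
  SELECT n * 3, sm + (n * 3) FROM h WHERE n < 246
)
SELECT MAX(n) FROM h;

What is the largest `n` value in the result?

Base: n=1, sm=1.
Iteration 1: 1 < 246 holds -> n = 1 * 3 = 3, sm = 1 + 3 = 4.
Iteration 2: 3 < 246 holds -> n = 3 * 3 = 9, sm = 4 + 9 = 13.
Iteration 3: 9 < 246 holds -> n = 9 * 3 = 27, sm = 13 + 27 = 40.
Iteration 4: 27 < 246 holds -> n = 27 * 3 = 81, sm = 40 + 81 = 121.
Iteration 5: 81 < 246 holds -> n = 81 * 3 = 243, sm = 121 + 243 = 364.
Iteration 6: 243 < 246 holds -> n = 243 * 3 = 729, sm = 364 + 729 = 1093.
Iteration 7: 729 < 246 fails; recursion stops.
n values: 1, 3, 9, 27, 81, 243, 729; the maximum is 729.

729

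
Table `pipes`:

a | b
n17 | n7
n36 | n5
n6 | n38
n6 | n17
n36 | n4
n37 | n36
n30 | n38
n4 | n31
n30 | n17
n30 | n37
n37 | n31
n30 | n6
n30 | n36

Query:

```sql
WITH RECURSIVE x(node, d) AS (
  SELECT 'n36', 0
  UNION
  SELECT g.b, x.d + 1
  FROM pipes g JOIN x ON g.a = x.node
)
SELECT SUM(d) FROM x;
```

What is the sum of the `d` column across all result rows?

4

Base: (n36, d=0).
Iteration 1: edges from {n36} -> (n4, d=1), (n5, d=1).
Iteration 2: edges from {n4,n5} -> (n31, d=2).
Iteration 3: no outgoing edges from {n31}; recursion stops.
SUM(d) = 0 + 1 + 1 + 2 = 4.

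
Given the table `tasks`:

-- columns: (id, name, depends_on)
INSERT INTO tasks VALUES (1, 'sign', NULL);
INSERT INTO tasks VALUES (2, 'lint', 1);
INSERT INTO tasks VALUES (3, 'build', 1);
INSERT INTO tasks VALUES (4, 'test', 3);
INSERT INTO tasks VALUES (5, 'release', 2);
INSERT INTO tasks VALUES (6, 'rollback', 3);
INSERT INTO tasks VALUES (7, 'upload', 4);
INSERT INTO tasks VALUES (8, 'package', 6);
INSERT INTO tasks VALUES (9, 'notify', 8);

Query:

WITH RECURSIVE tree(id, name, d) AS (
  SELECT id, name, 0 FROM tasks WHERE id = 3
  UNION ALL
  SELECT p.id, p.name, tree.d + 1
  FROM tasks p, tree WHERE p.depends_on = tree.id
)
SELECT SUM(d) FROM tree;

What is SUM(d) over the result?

9

Base: id=3 (build) at d 0.
Iteration 1: rows with depends_on in {3} -> test (id 4, d 1), rollback (id 6, d 1).
Iteration 2: rows with depends_on in {4,6} -> upload (id 7, d 2), package (id 8, d 2).
Iteration 3: rows with depends_on in {7,8} -> notify (id 9, d 3).
Iteration 4: no rows with depends_on in {9}; recursion stops.
SUM(d) = 0 + 1 + 1 + 2 + 2 + 3 = 9.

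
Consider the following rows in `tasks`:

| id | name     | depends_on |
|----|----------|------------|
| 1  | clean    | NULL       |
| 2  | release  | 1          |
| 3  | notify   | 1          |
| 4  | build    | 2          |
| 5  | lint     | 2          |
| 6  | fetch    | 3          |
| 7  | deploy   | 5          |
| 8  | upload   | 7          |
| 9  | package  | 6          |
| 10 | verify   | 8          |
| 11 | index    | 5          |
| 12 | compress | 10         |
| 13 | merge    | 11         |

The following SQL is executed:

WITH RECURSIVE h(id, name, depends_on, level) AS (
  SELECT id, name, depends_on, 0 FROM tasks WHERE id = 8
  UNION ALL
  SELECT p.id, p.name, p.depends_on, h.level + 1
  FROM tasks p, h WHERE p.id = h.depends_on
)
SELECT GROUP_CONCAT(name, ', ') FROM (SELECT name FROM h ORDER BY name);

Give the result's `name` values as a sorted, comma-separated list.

Base: id=8 (upload), depends_on=7, level 0.
Iteration 1: join on id=7 -> deploy (id 7, depends_on=5, level 1).
Iteration 2: join on id=5 -> lint (id 5, depends_on=2, level 2).
Iteration 3: join on id=2 -> release (id 2, depends_on=1, level 3).
Iteration 4: join on id=1 -> clean (id 1, depends_on=NULL, level 4).
Iteration 5: depends_on is NULL; no match; recursion stops.

clean, deploy, lint, release, upload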